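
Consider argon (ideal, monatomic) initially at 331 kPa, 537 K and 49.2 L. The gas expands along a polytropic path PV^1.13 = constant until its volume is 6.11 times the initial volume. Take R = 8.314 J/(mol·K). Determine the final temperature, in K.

424 K

Polytropic n=1.13: T₂ = T₁(V₁/V₂)^(n−1) = 537×(0.164)^0.13 = 424 K; P₂ = P₁(V₁/V₂)^n = 42.8 kPa.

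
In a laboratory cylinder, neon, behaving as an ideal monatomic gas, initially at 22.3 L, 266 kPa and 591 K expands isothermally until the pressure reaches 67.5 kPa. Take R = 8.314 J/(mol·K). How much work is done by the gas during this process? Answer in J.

8130 J

n = P₁V₁/(RT₁) = 266×22.3/(8.314×591) = 1.21 mol.
Isothermal: T stays 591 K; PV = const ⇒ V₂ = 87.9 L, P₂ = 67.5 kPa.
W = nRT ln(V₂/V₁) = 1.21×8.314×591×ln(3.94) = 8130 J.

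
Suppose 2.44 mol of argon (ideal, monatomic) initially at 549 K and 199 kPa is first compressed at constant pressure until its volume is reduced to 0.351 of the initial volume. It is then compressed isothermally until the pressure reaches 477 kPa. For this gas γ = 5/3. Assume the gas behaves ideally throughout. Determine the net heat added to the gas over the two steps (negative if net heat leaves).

-21500 J

V₁ = nRT₁/P₁ = 2.44×8.314×549/199 = 56.0 L.
Step 1 — Isobaric: P stays 199 kPa; V/T = const ⇒ T₂ = 193 K, V₂ = 19.6 L.
W = PΔV = 199×(19.6−56.0) kPa·L = -7230 J.
ΔU = nCvΔT = 2.44×12.5×(193−549) = -10800 J.
Q = ΔU + W = nCpΔT = -18100 J.
State after step 1: P = 199 kPa, V = 19.6 L, T = 193 K.
Step 2 — Isothermal: T stays 193 K; PV = const ⇒ V₂ = 8.20 L, P₂ = 477 kPa.
ΔU = 0 (ideal gas, T constant).
W = nRT ln(V₂/V₁) = 2.44×8.314×193×ln(0.417) = -3420 J.
Q = ΔU + W = -3420 J.
Net over both steps: W = -10600 J, Q = -21500 J, ΔU = -10800 J.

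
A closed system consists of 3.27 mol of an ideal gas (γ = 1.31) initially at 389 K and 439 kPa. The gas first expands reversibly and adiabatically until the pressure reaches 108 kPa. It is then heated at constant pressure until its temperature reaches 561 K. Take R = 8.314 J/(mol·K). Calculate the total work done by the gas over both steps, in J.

17300 J

V₁ = nRT₁/P₁ = 3.27×8.314×389/439 = 24.1 L.
Step 1 — Adiabatic: T₂/T₁ = (P₂/P₁)^((γ−1)/γ) ⇒ T₂ = 389×(0.246)^0.237 = 279 K; V₂ = 70.3 L.
ΔU = nCvΔT = 3.27×26.8×(279−389) = -9630 J.
Q = 0 for an adiabatic process, so W = −ΔU = 9630 J.
State after step 1: P = 108 kPa, V = 70.3 L, T = 279 K.
Step 2 — Isobaric: P stays 108 kPa; V/T = const ⇒ T₂ = 561 K, V₂ = 141 L.
W = PΔV = 108×(141−70.3) kPa·L = 7660 J.
ΔU = nCvΔT = 3.27×26.8×(561−279) = 24700 J.
Q = ΔU + W = nCpΔT = 32400 J.
Net over both steps: W = 17300 J, Q = 32400 J, ΔU = 15100 J.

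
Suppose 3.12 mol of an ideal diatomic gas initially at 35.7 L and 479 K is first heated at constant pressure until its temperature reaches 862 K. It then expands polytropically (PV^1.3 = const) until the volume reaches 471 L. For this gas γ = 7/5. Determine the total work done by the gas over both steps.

43500 J

P₁ = nRT₁/V₁ = 3.12×8.314×479/35.7 = 348 kPa.
Step 1 — Isobaric: P stays 348 kPa; V/T = const ⇒ T₂ = 862 K, V₂ = 64.2 L.
W = PΔV = 348×(64.2−35.7) kPa·L = 9930 J.
ΔU = nCvΔT = 3.12×20.8×(862−479) = 24800 J.
Q = ΔU + W = nCpΔT = 34800 J.
State after step 1: P = 348 kPa, V = 64.2 L, T = 862 K.
Step 2 — Polytropic n=1.3: T₂ = T₁(V₁/V₂)^(n−1) = 862×(0.136)^0.30 = 474 K; P₂ = P₁(V₁/V₂)^n = 26.1 kPa.
W = (P₁V₁−P₂V₂)/(n−1) = (348×64.2−26.1×471)/0.30 = 33500 J.
ΔU = nCvΔT = 3.12×20.8×(474−862) = -25100 J.
Q = ΔU + W = 8380 J.
Net over both steps: W = 43500 J, Q = 43200 J, ΔU = -312 J.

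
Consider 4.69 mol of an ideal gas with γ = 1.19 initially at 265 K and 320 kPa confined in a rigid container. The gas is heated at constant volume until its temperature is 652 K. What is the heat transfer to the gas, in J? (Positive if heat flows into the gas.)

79400 J

V₁ = nRT₁/P₁ = 4.69×8.314×265/320 = 32.3 L.
Isochoric: V stays 32.3 L; P/T = const ⇒ T₂ = 652 K, P₂ = 787 kPa.
W = 0 (no volume change).
ΔU = nCvΔT = 4.69×43.8×(652−265) = 79400 J.
Q = ΔU = 79400 J.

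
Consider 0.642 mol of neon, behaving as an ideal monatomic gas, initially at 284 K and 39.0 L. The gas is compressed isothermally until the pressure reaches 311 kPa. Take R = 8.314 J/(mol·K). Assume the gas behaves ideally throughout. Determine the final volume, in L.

4.87 L

P₁ = nRT₁/V₁ = 0.642×8.314×284/39.0 = 38.9 kPa.
Isothermal: T stays 284 K; PV = const ⇒ V₂ = 4.87 L, P₂ = 311 kPa.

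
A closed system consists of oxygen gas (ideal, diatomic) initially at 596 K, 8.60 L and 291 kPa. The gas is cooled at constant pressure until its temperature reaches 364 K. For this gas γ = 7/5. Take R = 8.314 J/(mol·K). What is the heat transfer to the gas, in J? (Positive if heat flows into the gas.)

n = P₁V₁/(RT₁) = 291×8.60/(8.314×596) = 0.505 mol.
Isobaric: P stays 291 kPa; V/T = const ⇒ T₂ = 364 K, V₂ = 5.25 L.
W = PΔV = 291×(5.25−8.60) kPa·L = -974 J.
ΔU = nCvΔT = 0.505×20.8×(364−596) = -2440 J.
Q = ΔU + W = nCpΔT = -3410 J.

-3410 J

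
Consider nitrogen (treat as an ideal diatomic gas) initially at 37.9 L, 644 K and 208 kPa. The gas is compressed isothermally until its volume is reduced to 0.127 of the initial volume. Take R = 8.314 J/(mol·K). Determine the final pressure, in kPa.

Isothermal: T stays 644 K; PV = const ⇒ V₂ = 4.81 L, P₂ = 1640 kPa.

1640 kPa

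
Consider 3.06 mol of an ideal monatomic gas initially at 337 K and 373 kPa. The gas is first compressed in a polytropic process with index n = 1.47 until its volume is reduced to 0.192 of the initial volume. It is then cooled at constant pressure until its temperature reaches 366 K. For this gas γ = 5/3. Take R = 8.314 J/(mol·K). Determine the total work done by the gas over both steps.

-30700 J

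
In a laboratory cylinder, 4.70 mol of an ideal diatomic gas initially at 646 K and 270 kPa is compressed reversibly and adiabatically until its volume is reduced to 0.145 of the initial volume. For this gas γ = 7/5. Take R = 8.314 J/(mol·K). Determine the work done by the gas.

-73500 J

V₁ = nRT₁/P₁ = 4.70×8.314×646/270 = 93.5 L.
Adiabatic: TV^(γ−1) = const ⇒ T₂ = 646×(6.90)^0.400 = 1400 K; PV^γ = const ⇒ P₂ = 4030 kPa.
ΔU = nCvΔT = 4.70×20.8×(1400−646) = 73500 J.
Q = 0 for an adiabatic process, so W = −ΔU = -73500 J.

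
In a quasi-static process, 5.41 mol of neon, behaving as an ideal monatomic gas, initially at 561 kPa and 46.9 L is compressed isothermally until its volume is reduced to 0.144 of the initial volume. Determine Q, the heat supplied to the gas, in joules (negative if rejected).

T₁ = P₁V₁/(nR) = 561×46.9/(5.41×8.314) = 585 K.
Isothermal: T stays 585 K; PV = const ⇒ V₂ = 6.75 L, P₂ = 3900 kPa.
ΔU = 0 (ideal gas, T constant).
W = nRT ln(V₂/V₁) = 5.41×8.314×585×ln(0.144) = -51000 J.
Q = ΔU + W = -51000 J.

-51000 J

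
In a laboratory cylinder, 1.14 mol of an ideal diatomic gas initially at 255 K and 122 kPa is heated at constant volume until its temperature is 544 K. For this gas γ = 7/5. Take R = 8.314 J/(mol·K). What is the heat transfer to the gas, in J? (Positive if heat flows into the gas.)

6850 J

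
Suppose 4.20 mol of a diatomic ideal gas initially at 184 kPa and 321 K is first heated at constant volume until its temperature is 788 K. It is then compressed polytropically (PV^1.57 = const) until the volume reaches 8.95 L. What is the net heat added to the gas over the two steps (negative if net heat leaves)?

V₁ = nRT₁/P₁ = 4.20×8.314×321/184 = 60.9 L.
Step 1 — Isochoric: V stays 60.9 L; P/T = const ⇒ T₂ = 788 K, P₂ = 452 kPa.
W = 0 (no volume change).
ΔU = nCvΔT = 4.20×20.8×(788−321) = 40800 J.
Q = ΔU = 40800 J.
State after step 1: P = 452 kPa, V = 60.9 L, T = 788 K.
Step 2 — Polytropic n=1.57: T₂ = T₁(V₁/V₂)^(n−1) = 788×(6.81)^0.57 = 2350 K; P₂ = P₁(V₁/V₂)^n = 9170 kPa.
W = (P₁V₁−P₂V₂)/(n−1) = (452×60.9−9170×8.95)/0.57 = -95800 J.
ΔU = nCvΔT = 4.20×20.8×(2350−788) = 136000 J.
Q = ΔU + W = 40700 J.
Net over both steps: W = -95800 J, Q = 81500 J, ΔU = 177000 J.

81500 J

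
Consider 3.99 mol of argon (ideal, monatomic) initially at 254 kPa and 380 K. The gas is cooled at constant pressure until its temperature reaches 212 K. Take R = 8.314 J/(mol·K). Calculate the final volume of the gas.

27.7 L

V₁ = nRT₁/P₁ = 3.99×8.314×380/254 = 49.6 L.
Isobaric: P stays 254 kPa; V/T = const ⇒ T₂ = 212 K, V₂ = 27.7 L.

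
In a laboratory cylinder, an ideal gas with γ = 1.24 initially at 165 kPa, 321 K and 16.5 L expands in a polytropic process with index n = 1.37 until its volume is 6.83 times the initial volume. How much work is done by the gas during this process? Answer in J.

3740 J

n = P₁V₁/(RT₁) = 165×16.5/(8.314×321) = 1.02 mol.
Polytropic n=1.37: T₂ = T₁(V₁/V₂)^(n−1) = 321×(0.146)^0.37 = 158 K; P₂ = P₁(V₁/V₂)^n = 11.9 kPa.
W = (P₁V₁−P₂V₂)/(n−1) = (165×16.5−11.9×113)/0.37 = 3740 J.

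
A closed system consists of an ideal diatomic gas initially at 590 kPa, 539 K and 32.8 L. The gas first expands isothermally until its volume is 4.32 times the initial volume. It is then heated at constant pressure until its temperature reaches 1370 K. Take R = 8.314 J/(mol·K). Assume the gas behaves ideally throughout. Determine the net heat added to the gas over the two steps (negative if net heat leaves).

n = P₁V₁/(RT₁) = 590×32.8/(8.314×539) = 4.32 mol.
Step 1 — Isothermal: T stays 539 K; PV = const ⇒ V₂ = 142 L, P₂ = 137 kPa.
ΔU = 0 (ideal gas, T constant).
W = nRT ln(V₂/V₁) = 4.32×8.314×539×ln(4.32) = 28300 J.
Q = ΔU + W = 28300 J.
State after step 1: P = 137 kPa, V = 142 L, T = 539 K.
Step 2 — Isobaric: P stays 137 kPa; V/T = const ⇒ T₂ = 1370 K, V₂ = 360 L.
W = PΔV = 137×(360−142) kPa·L = 29800 J.
ΔU = nCvΔT = 4.32×20.8×(1370−539) = 74600 J.
Q = ΔU + W = nCpΔT = 104000 J.
Net over both steps: W = 58200 J, Q = 133000 J, ΔU = 74600 J.

133000 J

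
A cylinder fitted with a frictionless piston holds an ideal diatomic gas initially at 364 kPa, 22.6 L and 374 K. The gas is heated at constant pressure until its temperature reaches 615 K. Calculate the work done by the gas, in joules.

n = P₁V₁/(RT₁) = 364×22.6/(8.314×374) = 2.65 mol.
Isobaric: P stays 364 kPa; V/T = const ⇒ T₂ = 615 K, V₂ = 37.2 L.
W = PΔV = 364×(37.2−22.6) kPa·L = 5300 J.

5300 J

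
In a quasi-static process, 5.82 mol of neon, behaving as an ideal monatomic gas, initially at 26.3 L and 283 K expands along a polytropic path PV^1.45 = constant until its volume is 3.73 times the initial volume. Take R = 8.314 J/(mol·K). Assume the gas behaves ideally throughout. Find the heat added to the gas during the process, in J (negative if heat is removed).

P₁ = nRT₁/V₁ = 5.82×8.314×283/26.3 = 521 kPa.
Polytropic n=1.45: T₂ = T₁(V₁/V₂)^(n−1) = 283×(0.268)^0.45 = 157 K; P₂ = P₁(V₁/V₂)^n = 77.2 kPa.
W = (P₁V₁−P₂V₂)/(n−1) = (521×26.3−77.2×98.1)/0.45 = 13600 J.
ΔU = nCvΔT = 5.82×12.5×(157−283) = -9180 J.
Q = ΔU + W = 4420 J.

4420 J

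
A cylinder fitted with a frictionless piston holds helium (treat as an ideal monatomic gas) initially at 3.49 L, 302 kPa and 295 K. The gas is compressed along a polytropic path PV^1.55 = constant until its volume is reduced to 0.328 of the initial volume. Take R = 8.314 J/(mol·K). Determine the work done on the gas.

n = P₁V₁/(RT₁) = 302×3.49/(8.314×295) = 0.430 mol.
Polytropic n=1.55: T₂ = T₁(V₁/V₂)^(n−1) = 295×(3.05)^0.55 = 545 K; P₂ = P₁(V₁/V₂)^n = 1700 kPa.
W = (P₁V₁−P₂V₂)/(n−1) = (302×3.49−1700×1.14)/0.55 = -1620 J.
Work done on the gas = −W_by = 1620 J.

1620 J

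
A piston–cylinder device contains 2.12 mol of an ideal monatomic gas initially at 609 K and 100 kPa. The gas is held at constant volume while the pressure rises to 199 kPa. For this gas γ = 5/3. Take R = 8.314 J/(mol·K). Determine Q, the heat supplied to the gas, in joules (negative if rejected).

V₁ = nRT₁/P₁ = 2.12×8.314×609/100 = 107 L.
Isochoric: V stays 107 L; P/T = const ⇒ T₂ = 1210 K, P₂ = 199 kPa.
W = 0 (no volume change).
ΔU = nCvΔT = 2.12×12.5×(1210−609) = 15900 J.
Q = ΔU = 15900 J.

15900 J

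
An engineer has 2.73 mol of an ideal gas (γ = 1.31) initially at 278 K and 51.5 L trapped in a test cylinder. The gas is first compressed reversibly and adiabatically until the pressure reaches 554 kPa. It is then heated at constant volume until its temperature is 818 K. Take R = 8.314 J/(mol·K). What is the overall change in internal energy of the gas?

39500 J

P₁ = nRT₁/V₁ = 2.73×8.314×278/51.5 = 123 kPa.
Step 1 — Adiabatic: T₂/T₁ = (P₂/P₁)^((γ−1)/γ) ⇒ T₂ = 278×(4.52)^0.237 = 397 K; V₂ = 16.3 L.
ΔU = nCvΔT = 2.73×26.8×(397−278) = 8730 J.
Q = 0 for an adiabatic process, so W = −ΔU = -8730 J.
State after step 1: P = 554 kPa, V = 16.3 L, T = 397 K.
Step 2 — Isochoric: V stays 16.3 L; P/T = const ⇒ T₂ = 818 K, P₂ = 1140 kPa.
W = 0 (no volume change).
ΔU = nCvΔT = 2.73×26.8×(818−397) = 30800 J.
Q = ΔU = 30800 J.
Net over both steps: W = -8730 J, Q = 30800 J, ΔU = 39500 J.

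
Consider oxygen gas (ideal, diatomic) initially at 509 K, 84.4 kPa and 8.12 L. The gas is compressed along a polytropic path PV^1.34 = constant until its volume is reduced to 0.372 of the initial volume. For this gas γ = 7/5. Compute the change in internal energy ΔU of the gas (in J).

685 J

n = P₁V₁/(RT₁) = 84.4×8.12/(8.314×509) = 0.162 mol.
Polytropic n=1.34: T₂ = T₁(V₁/V₂)^(n−1) = 509×(2.69)^0.34 = 712 K; P₂ = P₁(V₁/V₂)^n = 318 kPa.
For an ideal gas ΔU = nCvΔT with Cv = (5/2)R = 20.8 J/(mol·K).
ΔU = 0.162×20.8×(712−509) = 685 J.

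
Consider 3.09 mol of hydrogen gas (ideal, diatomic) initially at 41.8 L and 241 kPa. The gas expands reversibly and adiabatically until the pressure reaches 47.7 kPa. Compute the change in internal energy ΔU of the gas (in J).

-9330 J

T₁ = P₁V₁/(nR) = 241×41.8/(3.09×8.314) = 392 K.
Adiabatic: T₂/T₁ = (P₂/P₁)^((γ−1)/γ) ⇒ T₂ = 392×(0.198)^0.286 = 247 K; V₂ = 133 L.
For an ideal gas ΔU = nCvΔT with Cv = (5/2)R = 20.8 J/(mol·K).
ΔU = 3.09×20.8×(247−392) = -9330 J.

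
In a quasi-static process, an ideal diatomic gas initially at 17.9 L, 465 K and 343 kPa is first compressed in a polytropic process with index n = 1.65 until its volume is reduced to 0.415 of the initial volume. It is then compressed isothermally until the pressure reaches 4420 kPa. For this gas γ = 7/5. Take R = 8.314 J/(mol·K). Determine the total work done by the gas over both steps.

n = P₁V₁/(RT₁) = 343×17.9/(8.314×465) = 1.59 mol.
Step 1 — Polytropic n=1.65: T₂ = T₁(V₁/V₂)^(n−1) = 465×(2.41)^0.65 = 824 K; P₂ = P₁(V₁/V₂)^n = 1460 kPa.
W = (P₁V₁−P₂V₂)/(n−1) = (343×17.9−1460×7.43)/0.65 = -7280 J.
ΔU = nCvΔT = 1.59×20.8×(824−465) = 11800 J.
Q = ΔU + W = 4550 J.
State after step 1: P = 1460 kPa, V = 7.43 L, T = 824 K.
Step 2 — Isothermal: T stays 824 K; PV = const ⇒ V₂ = 2.46 L, P₂ = 4420 kPa.
ΔU = 0 (ideal gas, T constant).
W = nRT ln(V₂/V₁) = 1.59×8.314×824×ln(0.331) = -12000 J.
Q = ΔU + W = -12000 J.
Net over both steps: W = -19300 J, Q = -7460 J, ΔU = 11800 J.

-19300 J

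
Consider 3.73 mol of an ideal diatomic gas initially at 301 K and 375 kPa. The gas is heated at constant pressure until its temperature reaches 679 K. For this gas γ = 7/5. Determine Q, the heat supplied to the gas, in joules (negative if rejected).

41000 J

V₁ = nRT₁/P₁ = 3.73×8.314×301/375 = 24.9 L.
Isobaric: P stays 375 kPa; V/T = const ⇒ T₂ = 679 K, V₂ = 56.2 L.
W = PΔV = 375×(56.2−24.9) kPa·L = 11700 J.
ΔU = nCvΔT = 3.73×20.8×(679−301) = 29300 J.
Q = ΔU + W = nCpΔT = 41000 J.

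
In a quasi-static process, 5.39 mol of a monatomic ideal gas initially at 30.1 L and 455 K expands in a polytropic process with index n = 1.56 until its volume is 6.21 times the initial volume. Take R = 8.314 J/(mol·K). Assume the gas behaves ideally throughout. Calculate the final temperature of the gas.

164 K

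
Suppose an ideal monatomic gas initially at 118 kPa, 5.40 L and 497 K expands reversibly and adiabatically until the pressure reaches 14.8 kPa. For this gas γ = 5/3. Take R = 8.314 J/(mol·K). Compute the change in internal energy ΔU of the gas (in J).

-539 J

n = P₁V₁/(RT₁) = 118×5.40/(8.314×497) = 0.154 mol.
Adiabatic: T₂/T₁ = (P₂/P₁)^((γ−1)/γ) ⇒ T₂ = 497×(0.125)^0.400 = 217 K; V₂ = 18.8 L.
For an ideal gas ΔU = nCvΔT with Cv = (3/2)R = 12.5 J/(mol·K).
ΔU = 0.154×12.5×(217−497) = -539 J.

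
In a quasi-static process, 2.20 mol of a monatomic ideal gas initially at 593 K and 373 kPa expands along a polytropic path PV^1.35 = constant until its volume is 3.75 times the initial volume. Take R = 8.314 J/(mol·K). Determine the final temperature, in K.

V₁ = nRT₁/P₁ = 2.20×8.314×593/373 = 29.1 L.
Polytropic n=1.35: T₂ = T₁(V₁/V₂)^(n−1) = 593×(0.267)^0.35 = 373 K; P₂ = P₁(V₁/V₂)^n = 62.6 kPa.

373 K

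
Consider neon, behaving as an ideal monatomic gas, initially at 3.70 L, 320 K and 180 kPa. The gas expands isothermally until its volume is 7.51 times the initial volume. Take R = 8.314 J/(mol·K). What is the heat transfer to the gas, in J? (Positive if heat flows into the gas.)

n = P₁V₁/(RT₁) = 180×3.70/(8.314×320) = 0.250 mol.
Isothermal: T stays 320 K; PV = const ⇒ V₂ = 27.8 L, P₂ = 24.0 kPa.
ΔU = 0 (ideal gas, T constant).
W = nRT ln(V₂/V₁) = 0.250×8.314×320×ln(7.51) = 1340 J.
Q = ΔU + W = 1340 J.

1340 J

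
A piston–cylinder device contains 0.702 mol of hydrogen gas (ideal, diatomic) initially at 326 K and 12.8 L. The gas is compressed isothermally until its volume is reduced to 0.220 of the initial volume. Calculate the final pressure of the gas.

P₁ = nRT₁/V₁ = 0.702×8.314×326/12.8 = 149 kPa.
Isothermal: T stays 326 K; PV = const ⇒ V₂ = 2.82 L, P₂ = 676 kPa.

676 kPa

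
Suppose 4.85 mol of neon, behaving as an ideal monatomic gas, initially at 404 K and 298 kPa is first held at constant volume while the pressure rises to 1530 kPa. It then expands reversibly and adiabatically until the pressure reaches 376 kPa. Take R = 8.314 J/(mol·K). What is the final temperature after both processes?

1180 K

V₁ = nRT₁/P₁ = 4.85×8.314×404/298 = 54.7 L.
Step 1 — Isochoric: V stays 54.7 L; P/T = const ⇒ T₂ = 2070 K, P₂ = 1530 kPa.
W = 0 (no volume change).
ΔU = nCvΔT = 4.85×12.5×(2070−404) = 101000 J.
Q = ΔU = 101000 J.
State after step 1: P = 1530 kPa, V = 54.7 L, T = 2070 K.
Step 2 — Adiabatic: T₂/T₁ = (P₂/P₁)^((γ−1)/γ) ⇒ T₂ = 2070×(0.246)^0.400 = 1180 K; V₂ = 127 L.
ΔU = nCvΔT = 4.85×12.5×(1180−2070) = -53900 J.
Q = 0 for an adiabatic process, so W = −ΔU = 53900 J.
Net over both steps: W = 53900 J, Q = 101000 J, ΔU = 47100 J.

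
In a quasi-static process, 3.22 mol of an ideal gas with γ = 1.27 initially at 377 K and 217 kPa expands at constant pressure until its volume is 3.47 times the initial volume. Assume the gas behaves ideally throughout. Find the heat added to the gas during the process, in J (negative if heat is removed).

117000 J

V₁ = nRT₁/P₁ = 3.22×8.314×377/217 = 46.5 L.
Isobaric: P stays 217 kPa; V/T = const ⇒ T₂ = 1310 K, V₂ = 161 L.
W = PΔV = 217×(161−46.5) kPa·L = 24900 J.
ΔU = nCvΔT = 3.22×30.8×(1310−377) = 92300 J.
Q = ΔU + W = nCpΔT = 117000 J.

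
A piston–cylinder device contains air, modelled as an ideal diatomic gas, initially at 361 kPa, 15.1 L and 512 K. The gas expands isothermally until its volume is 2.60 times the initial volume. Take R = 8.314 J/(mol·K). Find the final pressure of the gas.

Isothermal: T stays 512 K; PV = const ⇒ V₂ = 39.3 L, P₂ = 139 kPa.

139 kPa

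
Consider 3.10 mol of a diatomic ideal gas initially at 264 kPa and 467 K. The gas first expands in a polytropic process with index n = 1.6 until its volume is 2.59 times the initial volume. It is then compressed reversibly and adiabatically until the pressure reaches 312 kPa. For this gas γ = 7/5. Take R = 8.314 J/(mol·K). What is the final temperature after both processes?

V₁ = nRT₁/P₁ = 3.10×8.314×467/264 = 45.6 L.
Step 1 — Polytropic n=1.6: T₂ = T₁(V₁/V₂)^(n−1) = 467×(0.386)^0.60 = 264 K; P₂ = P₁(V₁/V₂)^n = 57.6 kPa.
W = (P₁V₁−P₂V₂)/(n−1) = (264×45.6−57.6×118)/0.60 = 8730 J.
ΔU = nCvΔT = 3.10×20.8×(264−467) = -13100 J.
Q = ΔU + W = -4360 J.
State after step 1: P = 57.6 kPa, V = 118 L, T = 264 K.
Step 2 — Adiabatic: T₂/T₁ = (P₂/P₁)^((γ−1)/γ) ⇒ T₂ = 264×(5.42)^0.286 = 428 K; V₂ = 35.3 L.
ΔU = nCvΔT = 3.10×20.8×(428−264) = 10500 J.
Q = 0 for an adiabatic process, so W = −ΔU = -10500 J.
Net over both steps: W = -1820 J, Q = -4360 J, ΔU = -2540 J.

428 K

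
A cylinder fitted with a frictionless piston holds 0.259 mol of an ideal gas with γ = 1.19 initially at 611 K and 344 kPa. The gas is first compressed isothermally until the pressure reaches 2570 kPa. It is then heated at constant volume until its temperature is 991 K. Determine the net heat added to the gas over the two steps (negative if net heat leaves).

V₁ = nRT₁/P₁ = 0.259×8.314×611/344 = 3.82 L.
Step 1 — Isothermal: T stays 611 K; PV = const ⇒ V₂ = 0.512 L, P₂ = 2570 kPa.
ΔU = 0 (ideal gas, T constant).
W = nRT ln(V₂/V₁) = 0.259×8.314×611×ln(0.134) = -2650 J.
Q = ΔU + W = -2650 J.
State after step 1: P = 2570 kPa, V = 0.512 L, T = 611 K.
Step 2 — Isochoric: V stays 0.512 L; P/T = const ⇒ T₂ = 991 K, P₂ = 4170 kPa.
W = 0 (no volume change).
ΔU = nCvΔT = 0.259×43.8×(991−611) = 4310 J.
Q = ΔU = 4310 J.
Net over both steps: W = -2650 J, Q = 1660 J, ΔU = 4310 J.

1660 J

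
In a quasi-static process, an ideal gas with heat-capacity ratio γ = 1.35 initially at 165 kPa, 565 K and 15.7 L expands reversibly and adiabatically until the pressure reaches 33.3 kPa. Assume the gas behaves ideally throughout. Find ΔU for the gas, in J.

-2510 J

n = P₁V₁/(RT₁) = 165×15.7/(8.314×565) = 0.551 mol.
Adiabatic: T₂/T₁ = (P₂/P₁)^((γ−1)/γ) ⇒ T₂ = 565×(0.202)^0.259 = 373 K; V₂ = 51.4 L.
For an ideal gas ΔU = nCvΔT with Cv = R/(γ−1) = 23.8 J/(mol·K).
ΔU = 0.551×23.8×(373−565) = -2510 J.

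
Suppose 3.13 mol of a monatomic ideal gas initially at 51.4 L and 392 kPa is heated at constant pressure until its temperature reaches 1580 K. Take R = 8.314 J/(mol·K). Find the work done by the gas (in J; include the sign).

T₁ = P₁V₁/(nR) = 392×51.4/(3.13×8.314) = 774 K.
Isobaric: P stays 392 kPa; V/T = const ⇒ T₂ = 1580 K, V₂ = 105 L.
W = PΔV = 392×(105−51.4) kPa·L = 21000 J.

21000 J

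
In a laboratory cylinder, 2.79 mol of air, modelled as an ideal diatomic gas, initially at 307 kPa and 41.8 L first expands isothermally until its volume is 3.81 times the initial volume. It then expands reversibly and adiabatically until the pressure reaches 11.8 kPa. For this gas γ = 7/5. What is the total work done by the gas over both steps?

30700 J

T₁ = P₁V₁/(nR) = 307×41.8/(2.79×8.314) = 553 K.
Step 1 — Isothermal: T stays 553 K; PV = const ⇒ V₂ = 159 L, P₂ = 80.6 kPa.
ΔU = 0 (ideal gas, T constant).
W = nRT ln(V₂/V₁) = 2.79×8.314×553×ln(3.81) = 17200 J.
Q = ΔU + W = 17200 J.
State after step 1: P = 80.6 kPa, V = 159 L, T = 553 K.
Step 2 — Adiabatic: T₂/T₁ = (P₂/P₁)^((γ−1)/γ) ⇒ T₂ = 553×(0.146)^0.286 = 320 K; V₂ = 628 L.
ΔU = nCvΔT = 2.79×20.8×(320−553) = -13600 J.
Q = 0 for an adiabatic process, so W = −ΔU = 13600 J.
Net over both steps: W = 30700 J, Q = 17200 J, ΔU = -13600 J.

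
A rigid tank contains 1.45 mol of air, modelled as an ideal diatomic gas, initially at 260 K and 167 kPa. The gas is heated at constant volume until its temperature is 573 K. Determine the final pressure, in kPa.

368 kPa

V₁ = nRT₁/P₁ = 1.45×8.314×260/167 = 18.8 L.
Isochoric: V stays 18.8 L; P/T = const ⇒ T₂ = 573 K, P₂ = 368 kPa.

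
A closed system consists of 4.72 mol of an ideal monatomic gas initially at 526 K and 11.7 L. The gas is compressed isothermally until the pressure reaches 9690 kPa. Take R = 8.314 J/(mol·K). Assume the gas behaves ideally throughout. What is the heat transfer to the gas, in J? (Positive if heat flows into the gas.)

-35200 J

P₁ = nRT₁/V₁ = 4.72×8.314×526/11.7 = 1760 kPa.
Isothermal: T stays 526 K; PV = const ⇒ V₂ = 2.13 L, P₂ = 9690 kPa.
ΔU = 0 (ideal gas, T constant).
W = nRT ln(V₂/V₁) = 4.72×8.314×526×ln(0.182) = -35200 J.
Q = ΔU + W = -35200 J.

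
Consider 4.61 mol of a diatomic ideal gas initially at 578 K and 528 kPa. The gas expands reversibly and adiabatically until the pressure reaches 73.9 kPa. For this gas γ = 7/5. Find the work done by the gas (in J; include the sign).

23800 J

V₁ = nRT₁/P₁ = 4.61×8.314×578/528 = 42.0 L.
Adiabatic: T₂/T₁ = (P₂/P₁)^((γ−1)/γ) ⇒ T₂ = 578×(0.140)^0.286 = 330 K; V₂ = 171 L.
ΔU = nCvΔT = 4.61×20.8×(330−578) = -23800 J.
Q = 0 for an adiabatic process, so W = −ΔU = 23800 J.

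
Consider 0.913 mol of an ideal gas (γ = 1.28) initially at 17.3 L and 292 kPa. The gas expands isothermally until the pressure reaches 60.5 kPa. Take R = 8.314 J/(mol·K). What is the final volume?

T₁ = P₁V₁/(nR) = 292×17.3/(0.913×8.314) = 666 K.
Isothermal: T stays 666 K; PV = const ⇒ V₂ = 83.5 L, P₂ = 60.5 kPa.

83.5 L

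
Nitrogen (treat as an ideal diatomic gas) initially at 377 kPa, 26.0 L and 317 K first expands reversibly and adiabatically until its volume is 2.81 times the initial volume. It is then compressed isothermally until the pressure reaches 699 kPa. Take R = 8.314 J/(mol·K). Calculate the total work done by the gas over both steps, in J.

-5090 J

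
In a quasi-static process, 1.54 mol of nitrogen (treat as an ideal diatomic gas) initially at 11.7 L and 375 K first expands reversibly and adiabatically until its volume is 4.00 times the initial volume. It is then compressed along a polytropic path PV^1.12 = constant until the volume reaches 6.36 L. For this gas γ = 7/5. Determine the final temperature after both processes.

274 K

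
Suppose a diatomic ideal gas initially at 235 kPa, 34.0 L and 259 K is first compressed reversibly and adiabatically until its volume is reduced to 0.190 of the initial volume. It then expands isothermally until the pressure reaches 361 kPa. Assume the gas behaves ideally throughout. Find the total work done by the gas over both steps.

n = P₁V₁/(RT₁) = 235×34.0/(8.314×259) = 3.71 mol.
Step 1 — Adiabatic: TV^(γ−1) = const ⇒ T₂ = 259×(5.26)^0.400 = 503 K; PV^γ = const ⇒ P₂ = 2400 kPa.
ΔU = nCvΔT = 3.71×20.8×(503−259) = 18800 J.
Q = 0 for an adiabatic process, so W = −ΔU = -18800 J.
State after step 1: P = 2400 kPa, V = 6.46 L, T = 503 K.
Step 2 — Isothermal: T stays 503 K; PV = const ⇒ V₂ = 43.0 L, P₂ = 361 kPa.
ΔU = 0 (ideal gas, T constant).
W = nRT ln(V₂/V₁) = 3.71×8.314×503×ln(6.66) = 29400 J.
Q = ΔU + W = 29400 J.
Net over both steps: W = 10600 J, Q = 29400 J, ΔU = 18800 J.

10600 J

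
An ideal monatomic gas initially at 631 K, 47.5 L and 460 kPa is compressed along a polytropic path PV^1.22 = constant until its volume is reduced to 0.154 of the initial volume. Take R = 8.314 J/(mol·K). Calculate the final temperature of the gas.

952 K

Polytropic n=1.22: T₂ = T₁(V₁/V₂)^(n−1) = 631×(6.49)^0.22 = 952 K; P₂ = P₁(V₁/V₂)^n = 4510 kPa.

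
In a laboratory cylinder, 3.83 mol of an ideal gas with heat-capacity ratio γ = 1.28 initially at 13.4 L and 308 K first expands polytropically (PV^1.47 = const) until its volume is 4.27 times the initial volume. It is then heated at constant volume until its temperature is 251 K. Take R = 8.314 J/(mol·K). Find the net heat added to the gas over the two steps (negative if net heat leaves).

3840 J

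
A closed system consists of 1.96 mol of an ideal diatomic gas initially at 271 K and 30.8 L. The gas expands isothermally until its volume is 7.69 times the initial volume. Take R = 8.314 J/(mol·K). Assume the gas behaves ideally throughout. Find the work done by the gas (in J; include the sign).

9010 J

P₁ = nRT₁/V₁ = 1.96×8.314×271/30.8 = 143 kPa.
Isothermal: T stays 271 K; PV = const ⇒ V₂ = 237 L, P₂ = 18.6 kPa.
W = nRT ln(V₂/V₁) = 1.96×8.314×271×ln(7.69) = 9010 J.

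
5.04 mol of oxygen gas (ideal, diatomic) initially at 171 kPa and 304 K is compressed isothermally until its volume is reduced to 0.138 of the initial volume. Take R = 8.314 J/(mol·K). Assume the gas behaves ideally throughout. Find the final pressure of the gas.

V₁ = nRT₁/P₁ = 5.04×8.314×304/171 = 74.5 L.
Isothermal: T stays 304 K; PV = const ⇒ V₂ = 10.3 L, P₂ = 1240 kPa.

1240 kPa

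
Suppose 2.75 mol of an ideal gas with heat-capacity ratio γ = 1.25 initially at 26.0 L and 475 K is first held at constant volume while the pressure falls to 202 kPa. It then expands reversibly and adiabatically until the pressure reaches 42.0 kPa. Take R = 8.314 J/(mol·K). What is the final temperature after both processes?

168 K

P₁ = nRT₁/V₁ = 2.75×8.314×475/26.0 = 418 kPa.
Step 1 — Isochoric: V stays 26.0 L; P/T = const ⇒ T₂ = 230 K, P₂ = 202 kPa.
W = 0 (no volume change).
ΔU = nCvΔT = 2.75×33.3×(230−475) = -22400 J.
Q = ΔU = -22400 J.
State after step 1: P = 202 kPa, V = 26.0 L, T = 230 K.
Step 2 — Adiabatic: T₂/T₁ = (P₂/P₁)^((γ−1)/γ) ⇒ T₂ = 230×(0.208)^0.200 = 168 K; V₂ = 91.3 L.
ΔU = nCvΔT = 2.75×33.3×(168−230) = -5660 J.
Q = 0 for an adiabatic process, so W = −ΔU = 5660 J.
Net over both steps: W = 5660 J, Q = -22400 J, ΔU = -28100 J.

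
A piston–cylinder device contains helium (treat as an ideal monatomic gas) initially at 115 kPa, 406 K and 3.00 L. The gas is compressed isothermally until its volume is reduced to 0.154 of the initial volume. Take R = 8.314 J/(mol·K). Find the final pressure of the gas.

Isothermal: T stays 406 K; PV = const ⇒ V₂ = 0.462 L, P₂ = 747 kPa.

747 kPa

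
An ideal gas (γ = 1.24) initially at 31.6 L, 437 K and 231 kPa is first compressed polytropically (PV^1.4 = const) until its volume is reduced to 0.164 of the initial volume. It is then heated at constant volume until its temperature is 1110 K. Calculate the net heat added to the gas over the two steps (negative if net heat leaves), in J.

27500 J

n = P₁V₁/(RT₁) = 231×31.6/(8.314×437) = 2.01 mol.
Step 1 — Polytropic n=1.4: T₂ = T₁(V₁/V₂)^(n−1) = 437×(6.10)^0.40 = 901 K; P₂ = P₁(V₁/V₂)^n = 2900 kPa.
W = (P₁V₁−P₂V₂)/(n−1) = (231×31.6−2900×5.18)/0.40 = -19400 J.
ΔU = nCvΔT = 2.01×34.6×(901−437) = 32300 J.
Q = ΔU + W = 12900 J.
State after step 1: P = 2900 kPa, V = 5.18 L, T = 901 K.
Step 2 — Isochoric: V stays 5.18 L; P/T = const ⇒ T₂ = 1110 K, P₂ = 3580 kPa.
W = 0 (no volume change).
ΔU = nCvΔT = 2.01×34.6×(1110−901) = 14600 J.
Q = ΔU = 14600 J.
Net over both steps: W = -19400 J, Q = 27500 J, ΔU = 46800 J.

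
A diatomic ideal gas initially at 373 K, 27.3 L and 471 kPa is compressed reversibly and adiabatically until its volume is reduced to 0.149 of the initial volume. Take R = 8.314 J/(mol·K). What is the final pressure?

Adiabatic: TV^(γ−1) = const ⇒ T₂ = 373×(6.71)^0.400 = 799 K; PV^γ = const ⇒ P₂ = 6770 kPa.

6770 kPa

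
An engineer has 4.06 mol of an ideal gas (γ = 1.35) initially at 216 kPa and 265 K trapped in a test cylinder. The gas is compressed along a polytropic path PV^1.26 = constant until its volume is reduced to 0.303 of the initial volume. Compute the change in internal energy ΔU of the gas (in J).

9300 J

V₁ = nRT₁/P₁ = 4.06×8.314×265/216 = 41.4 L.
Polytropic n=1.26: T₂ = T₁(V₁/V₂)^(n−1) = 265×(3.30)^0.26 = 361 K; P₂ = P₁(V₁/V₂)^n = 972 kPa.
For an ideal gas ΔU = nCvΔT with Cv = R/(γ−1) = 23.8 J/(mol·K).
ΔU = 4.06×23.8×(361−265) = 9300 J.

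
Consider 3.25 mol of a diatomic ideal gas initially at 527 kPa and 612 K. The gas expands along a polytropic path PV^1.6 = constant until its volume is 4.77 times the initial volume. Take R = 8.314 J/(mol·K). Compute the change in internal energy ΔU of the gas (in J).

V₁ = nRT₁/P₁ = 3.25×8.314×612/527 = 31.4 L.
Polytropic n=1.6: T₂ = T₁(V₁/V₂)^(n−1) = 612×(0.210)^0.60 = 240 K; P₂ = P₁(V₁/V₂)^n = 43.3 kPa.
For an ideal gas ΔU = nCvΔT with Cv = (5/2)R = 20.8 J/(mol·K).
ΔU = 3.25×20.8×(240−612) = -25200 J.

-25200 J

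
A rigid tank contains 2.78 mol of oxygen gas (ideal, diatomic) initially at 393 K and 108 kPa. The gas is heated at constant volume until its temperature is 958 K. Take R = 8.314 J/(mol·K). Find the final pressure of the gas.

263 kPa

V₁ = nRT₁/P₁ = 2.78×8.314×393/108 = 84.1 L.
Isochoric: V stays 84.1 L; P/T = const ⇒ T₂ = 958 K, P₂ = 263 kPa.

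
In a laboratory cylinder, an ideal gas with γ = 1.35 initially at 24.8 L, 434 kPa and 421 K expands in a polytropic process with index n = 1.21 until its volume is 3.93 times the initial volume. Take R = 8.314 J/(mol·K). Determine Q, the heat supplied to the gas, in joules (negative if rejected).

5120 J

n = P₁V₁/(RT₁) = 434×24.8/(8.314×421) = 3.08 mol.
Polytropic n=1.21: T₂ = T₁(V₁/V₂)^(n−1) = 421×(0.254)^0.21 = 316 K; P₂ = P₁(V₁/V₂)^n = 82.8 kPa.
W = (P₁V₁−P₂V₂)/(n−1) = (434×24.8−82.8×97.5)/0.21 = 12800 J.
ΔU = nCvΔT = 3.08×23.8×(316−421) = -7680 J.
Q = ΔU + W = 5120 J.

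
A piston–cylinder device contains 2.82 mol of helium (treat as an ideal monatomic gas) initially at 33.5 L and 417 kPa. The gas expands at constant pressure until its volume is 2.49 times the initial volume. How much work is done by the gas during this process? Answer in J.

20800 J

T₁ = P₁V₁/(nR) = 417×33.5/(2.82×8.314) = 596 K.
Isobaric: P stays 417 kPa; V/T = const ⇒ T₂ = 1480 K, V₂ = 83.4 L.
W = PΔV = 417×(83.4−33.5) kPa·L = 20800 J.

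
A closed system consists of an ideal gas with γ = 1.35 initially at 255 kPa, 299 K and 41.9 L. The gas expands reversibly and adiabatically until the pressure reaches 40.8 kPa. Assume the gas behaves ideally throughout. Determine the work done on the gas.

-11500 J

n = P₁V₁/(RT₁) = 255×41.9/(8.314×299) = 4.30 mol.
Adiabatic: T₂/T₁ = (P₂/P₁)^((γ−1)/γ) ⇒ T₂ = 299×(0.160)^0.259 = 186 K; V₂ = 163 L.
ΔU = nCvΔT = 4.30×23.8×(186−299) = -11500 J.
Q = 0 for an adiabatic process, so W = −ΔU = 11500 J.
Work done on the gas = −W_by = -11500 J.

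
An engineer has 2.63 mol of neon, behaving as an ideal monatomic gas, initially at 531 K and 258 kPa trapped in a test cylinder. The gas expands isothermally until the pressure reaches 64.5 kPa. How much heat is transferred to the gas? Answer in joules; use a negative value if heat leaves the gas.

16100 J

V₁ = nRT₁/P₁ = 2.63×8.314×531/258 = 45.0 L.
Isothermal: T stays 531 K; PV = const ⇒ V₂ = 180 L, P₂ = 64.5 kPa.
ΔU = 0 (ideal gas, T constant).
W = nRT ln(V₂/V₁) = 2.63×8.314×531×ln(4.00) = 16100 J.
Q = ΔU + W = 16100 J.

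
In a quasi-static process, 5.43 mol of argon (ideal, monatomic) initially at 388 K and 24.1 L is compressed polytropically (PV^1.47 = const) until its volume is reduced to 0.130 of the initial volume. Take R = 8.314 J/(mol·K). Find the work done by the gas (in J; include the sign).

P₁ = nRT₁/V₁ = 5.43×8.314×388/24.1 = 727 kPa.
Polytropic n=1.47: T₂ = T₁(V₁/V₂)^(n−1) = 388×(7.69)^0.47 = 1010 K; P₂ = P₁(V₁/V₂)^n = 14600 kPa.
W = (P₁V₁−P₂V₂)/(n−1) = (727×24.1−14600×3.13)/0.47 = -60000 J.

-60000 J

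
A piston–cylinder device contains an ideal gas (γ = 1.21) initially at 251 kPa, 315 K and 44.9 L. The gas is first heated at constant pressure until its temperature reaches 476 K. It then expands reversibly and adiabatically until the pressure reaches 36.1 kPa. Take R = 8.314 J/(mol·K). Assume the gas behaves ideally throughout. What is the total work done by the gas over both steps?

28900 J

n = P₁V₁/(RT₁) = 251×44.9/(8.314×315) = 4.30 mol.
Step 1 — Isobaric: P stays 251 kPa; V/T = const ⇒ T₂ = 476 K, V₂ = 67.8 L.
W = PΔV = 251×(67.8−44.9) kPa·L = 5760 J.
ΔU = nCvΔT = 4.30×39.6×(476−315) = 27400 J.
Q = ΔU + W = nCpΔT = 33200 J.
State after step 1: P = 251 kPa, V = 67.8 L, T = 476 K.
Step 2 — Adiabatic: T₂/T₁ = (P₂/P₁)^((γ−1)/γ) ⇒ T₂ = 476×(0.144)^0.174 = 340 K; V₂ = 337 L.
ΔU = nCvΔT = 4.30×39.6×(340−476) = -23200 J.
Q = 0 for an adiabatic process, so W = −ΔU = 23200 J.
Net over both steps: W = 28900 J, Q = 33200 J, ΔU = 4250 J.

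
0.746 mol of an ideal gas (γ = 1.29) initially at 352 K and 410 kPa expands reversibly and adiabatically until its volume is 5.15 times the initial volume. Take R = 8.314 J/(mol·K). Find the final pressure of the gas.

49.5 kPa

V₁ = nRT₁/P₁ = 0.746×8.314×352/410 = 5.32 L.
Adiabatic: TV^(γ−1) = const ⇒ T₂ = 352×(0.194)^0.290 = 219 K; PV^γ = const ⇒ P₂ = 49.5 kPa.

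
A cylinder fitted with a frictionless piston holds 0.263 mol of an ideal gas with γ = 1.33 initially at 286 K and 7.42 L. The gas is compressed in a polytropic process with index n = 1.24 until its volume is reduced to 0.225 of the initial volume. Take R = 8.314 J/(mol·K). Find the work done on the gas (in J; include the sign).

P₁ = nRT₁/V₁ = 0.263×8.314×286/7.42 = 84.3 kPa.
Polytropic n=1.24: T₂ = T₁(V₁/V₂)^(n−1) = 286×(4.44)^0.24 = 409 K; P₂ = P₁(V₁/V₂)^n = 536 kPa.
W = (P₁V₁−P₂V₂)/(n−1) = (84.3×7.42−536×1.67)/0.24 = -1120 J.
Work done on the gas = −W_by = 1120 J.

1120 J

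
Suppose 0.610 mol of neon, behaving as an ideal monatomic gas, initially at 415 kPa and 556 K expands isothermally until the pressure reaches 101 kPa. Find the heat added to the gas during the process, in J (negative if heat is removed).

V₁ = nRT₁/P₁ = 0.610×8.314×556/415 = 6.79 L.
Isothermal: T stays 556 K; PV = const ⇒ V₂ = 27.9 L, P₂ = 101 kPa.
ΔU = 0 (ideal gas, T constant).
W = nRT ln(V₂/V₁) = 0.610×8.314×556×ln(4.11) = 3980 J.
Q = ΔU + W = 3980 J.

3980 J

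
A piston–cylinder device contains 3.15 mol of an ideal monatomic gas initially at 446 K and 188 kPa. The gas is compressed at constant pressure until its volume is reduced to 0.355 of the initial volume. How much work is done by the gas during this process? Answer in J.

V₁ = nRT₁/P₁ = 3.15×8.314×446/188 = 62.1 L.
Isobaric: P stays 188 kPa; V/T = const ⇒ T₂ = 158 K, V₂ = 22.1 L.
W = PΔV = 188×(22.1−62.1) kPa·L = -7530 J.

-7530 J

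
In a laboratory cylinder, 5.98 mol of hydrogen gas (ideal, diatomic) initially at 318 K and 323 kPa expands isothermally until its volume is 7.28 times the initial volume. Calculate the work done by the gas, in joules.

V₁ = nRT₁/P₁ = 5.98×8.314×318/323 = 48.9 L.
Isothermal: T stays 318 K; PV = const ⇒ V₂ = 356 L, P₂ = 44.4 kPa.
W = nRT ln(V₂/V₁) = 5.98×8.314×318×ln(7.28) = 31400 J.

31400 J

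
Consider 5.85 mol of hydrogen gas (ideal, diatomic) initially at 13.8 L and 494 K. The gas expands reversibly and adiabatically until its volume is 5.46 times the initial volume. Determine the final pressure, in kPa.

P₁ = nRT₁/V₁ = 5.85×8.314×494/13.8 = 1740 kPa.
Adiabatic: TV^(γ−1) = const ⇒ T₂ = 494×(0.183)^0.400 = 251 K; PV^γ = const ⇒ P₂ = 162 kPa.

162 kPa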